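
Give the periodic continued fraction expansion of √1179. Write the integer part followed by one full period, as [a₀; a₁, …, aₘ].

a₀ = ⌊√1179⌋ = 34.

[34; 2, 1, 33, 1, 2, 68]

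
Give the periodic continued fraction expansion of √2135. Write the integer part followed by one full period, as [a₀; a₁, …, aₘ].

a₀ = ⌊√2135⌋ = 46.

[46; 4, 1, 5, 1, 4, 92]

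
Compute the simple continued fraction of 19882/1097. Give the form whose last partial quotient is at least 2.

19882 = 18×1097 + 136
1097 = 8×136 + 9
136 = 15×9 + 1
9 = 9×1 + 0  (stop)
So 19882/1097 = [18; 8, 15, 9].

[18; 8, 15, 9]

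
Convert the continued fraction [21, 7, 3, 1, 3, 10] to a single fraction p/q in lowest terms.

23653/1119

Fold from the inside: start with 10/1.
  3 + 1/10 = 31/10
  1 + 10/31 = 41/31
  3 + 31/41 = 154/41
  7 + 41/154 = 1119/154
  21 + 154/1119 = 23653/1119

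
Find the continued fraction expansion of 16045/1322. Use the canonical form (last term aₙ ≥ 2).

[12; 7, 3, 3, 2, 3, 2]

16045 = 12*1322 + 181
1322 = 7*181 + 55
181 = 3*55 + 16
55 = 3*16 + 7
16 = 2*7 + 2
7 = 3*2 + 1
2 = 2*1 + 0  (stop)
So 16045/1322 = [12; 7, 3, 3, 2, 3, 2].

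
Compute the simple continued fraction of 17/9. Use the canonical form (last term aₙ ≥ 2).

[1; 1, 8]

17 = 1·9 + 8
9 = 1·8 + 1
8 = 8·1 + 0  (stop)
So 17/9 = [1; 1, 8].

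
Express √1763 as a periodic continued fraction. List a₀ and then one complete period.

[41; 1, 82]

a₀ = ⌊√1763⌋ = 41.
With m₀=0, d₀=1 and mₖ₊₁ = dₖaₖ − mₖ, dₖ₊₁ = (n − mₖ₊₁²)/dₖ, aₖ₊₁ = ⌊(a₀+mₖ₊₁)/dₖ₊₁⌋:
  k=1: m=41, d=82, a=1
  k=2: m=41, d=1, a=82
d=1 and a=2a₀=82 at k=2, so the next step gives (m, d) = (41, 82) again — its k=1 value — and the period has length 2.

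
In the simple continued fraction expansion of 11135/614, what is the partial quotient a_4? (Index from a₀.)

11135 = 18·614 + 83   →  a_0 = 18
614 = 7·83 + 33   →  a_1 = 7
83 = 2·33 + 17   →  a_2 = 2
33 = 1·17 + 16   →  a_3 = 1
17 = 1·16 + 1   →  a_4 = 1

1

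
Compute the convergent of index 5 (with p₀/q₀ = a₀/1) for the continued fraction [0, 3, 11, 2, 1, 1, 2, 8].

57/176

Using pₖ = aₖpₖ₋₁ + pₖ₋₂, qₖ = aₖqₖ₋₁ + qₖ₋₂ (with p₋₁=1, p₋₂=0, q₋₁=0, q₋₂=1):
  k=0: a=0, p=0, q=1
  k=1: a=3, p=1, q=3
  k=2: a=11, p=11, q=34
  k=3: a=2, p=23, q=71
  k=4: a=1, p=34, q=105
  k=5: a=1, p=57, q=176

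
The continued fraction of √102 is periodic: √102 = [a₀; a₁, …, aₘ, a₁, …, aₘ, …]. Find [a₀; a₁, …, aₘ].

[10; 10, 20]

a₀ = ⌊√102⌋ = 10.
With m₀=0, d₀=1 and mₖ₊₁ = dₖaₖ − mₖ, dₖ₊₁ = (n − mₖ₊₁²)/dₖ, aₖ₊₁ = ⌊(a₀+mₖ₊₁)/dₖ₊₁⌋:
  k=1: m=10, d=2, a=10
  k=2: m=10, d=1, a=20
d=1 and a=2a₀=20 at k=2, so the next step gives (m, d) = (10, 2) again — its k=1 value — and the period has length 2.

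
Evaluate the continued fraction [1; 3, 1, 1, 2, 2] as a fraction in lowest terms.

Fold from the inside: start with 2/1.
  2 + 1/2 = 5/2
  1 + 2/5 = 7/5
  1 + 5/7 = 12/7
  3 + 7/12 = 43/12
  1 + 12/43 = 55/43

55/43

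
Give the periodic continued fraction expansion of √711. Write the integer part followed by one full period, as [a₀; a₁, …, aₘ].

a₀ = ⌊√711⌋ = 26.
With m₀=0, d₀=1 and mₖ₊₁ = dₖaₖ − mₖ, dₖ₊₁ = (n − mₖ₊₁²)/dₖ, aₖ₊₁ = ⌊(a₀+mₖ₊₁)/dₖ₊₁⌋:
  k=1: m=26, d=35, a=1
  k=2: m=9, d=18, a=1
  k=3: m=9, d=35, a=1
  k=4: m=26, d=1, a=52
d=1 and a=2a₀=52 at k=4, so the next step gives (m, d) = (26, 35) again — its k=1 value — and the period has length 4.

[26; 1, 1, 1, 52]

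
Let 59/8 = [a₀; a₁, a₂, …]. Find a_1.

59 = 7·8 + 3   →  a_0 = 7
8 = 2·3 + 2   →  a_1 = 2

2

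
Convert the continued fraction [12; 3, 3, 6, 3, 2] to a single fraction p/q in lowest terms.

Fold from the inside: start with 2/1.
  3 + 1/2 = 7/2
  6 + 2/7 = 44/7
  3 + 7/44 = 139/44
  3 + 44/139 = 461/139
  12 + 139/461 = 5671/461

5671/461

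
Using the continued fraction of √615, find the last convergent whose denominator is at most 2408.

30751/1240

√615 = [24; 1, 3, 1, 48, …] (period length 4).
Convergents:
  p_0/q_0 = 24/1
  p_1/q_1 = 25/1
  p_2/q_2 = 99/4
  p_3/q_3 = 124/5
  p_4/q_4 = 6051/244
  p_5/q_5 = 6175/249
  p_6/q_6 = 24576/991
  p_7/q_7 = 30751/1240
  p_8/q_8 = 1500624/60511
q_7 = 1240 ≤ 2408 < 60511 = q_8, so the answer is 30751/1240.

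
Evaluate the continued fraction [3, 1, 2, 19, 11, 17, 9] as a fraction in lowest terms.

364433/99236

Using pₖ = aₖpₖ₋₁ + pₖ₋₂ and qₖ = aₖqₖ₋₁ + qₖ₋₂:
  k=0: a=3, p=3, q=1
  k=1: a=1, p=4, q=1
  k=2: a=2, p=11, q=3
  k=3: a=19, p=213, q=58
  k=4: a=11, p=2354, q=641
  k=5: a=17, p=40231, q=10955
  k=6: a=9, p=364433, q=99236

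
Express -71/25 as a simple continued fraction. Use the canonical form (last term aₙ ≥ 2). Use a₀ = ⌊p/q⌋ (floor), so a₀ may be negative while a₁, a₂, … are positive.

[-3; 6, 4]

-71 = -3×25 + 4
25 = 6×4 + 1
4 = 4×1 + 0  (stop)
So -71/25 = [-3; 6, 4].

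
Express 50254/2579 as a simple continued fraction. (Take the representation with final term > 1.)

50254 = 19·2579 + 1253
2579 = 2·1253 + 73
1253 = 17·73 + 12
73 = 6·12 + 1
12 = 12·1 + 0  (stop)
So 50254/2579 = [19; 2, 17, 6, 12].

[19; 2, 17, 6, 12]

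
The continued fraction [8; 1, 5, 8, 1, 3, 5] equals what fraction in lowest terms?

Fold from the inside: start with 5/1.
  3 + 1/5 = 16/5
  1 + 5/16 = 21/16
  8 + 16/21 = 184/21
  5 + 21/184 = 941/184
  1 + 184/941 = 1125/941
  8 + 941/1125 = 9941/1125

9941/1125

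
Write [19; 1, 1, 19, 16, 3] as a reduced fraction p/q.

Fold from the inside: start with 3/1.
  16 + 1/3 = 49/3
  19 + 3/49 = 934/49
  1 + 49/934 = 983/934
  1 + 934/983 = 1917/983
  19 + 983/1917 = 37406/1917

37406/1917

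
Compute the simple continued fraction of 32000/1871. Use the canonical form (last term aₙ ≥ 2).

32000 = 17×1871 + 193
1871 = 9×193 + 134
193 = 1×134 + 59
134 = 2×59 + 16
59 = 3×16 + 11
16 = 1×11 + 5
11 = 2×5 + 1
5 = 5×1 + 0  (stop)
So 32000/1871 = [17; 9, 1, 2, 3, 1, 2, 5].

[17; 9, 1, 2, 3, 1, 2, 5]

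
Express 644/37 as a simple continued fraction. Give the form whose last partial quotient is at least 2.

644 = 17×37 + 15
37 = 2×15 + 7
15 = 2×7 + 1
7 = 7×1 + 0  (stop)
So 644/37 = [17; 2, 2, 7].

[17; 2, 2, 7]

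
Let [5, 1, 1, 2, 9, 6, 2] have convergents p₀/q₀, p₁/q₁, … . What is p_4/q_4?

263/47

Using pₖ = aₖpₖ₋₁ + pₖ₋₂, qₖ = aₖqₖ₋₁ + qₖ₋₂ (with p₋₁=1, p₋₂=0, q₋₁=0, q₋₂=1):
  k=0: a=5, p=5, q=1
  k=1: a=1, p=6, q=1
  k=2: a=1, p=11, q=2
  k=3: a=2, p=28, q=5
  k=4: a=9, p=263, q=47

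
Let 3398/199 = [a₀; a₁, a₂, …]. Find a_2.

3

3398 = 17·199 + 15   →  a_0 = 17
199 = 13·15 + 4   →  a_1 = 13
15 = 3·4 + 3   →  a_2 = 3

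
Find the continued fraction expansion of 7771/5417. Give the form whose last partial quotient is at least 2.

[1; 2, 3, 3, 8, 9, 3]

7771 = 1·5417 + 2354
5417 = 2·2354 + 709
2354 = 3·709 + 227
709 = 3·227 + 28
227 = 8·28 + 3
28 = 9·3 + 1
3 = 3·1 + 0  (stop)
So 7771/5417 = [1; 2, 3, 3, 8, 9, 3].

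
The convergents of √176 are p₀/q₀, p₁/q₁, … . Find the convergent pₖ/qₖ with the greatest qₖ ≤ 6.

53/4

√176 = [13; 3, 1, 3, 26, …] (period length 4).
Convergents:
  p_0/q_0 = 13/1
  p_1/q_1 = 40/3
  p_2/q_2 = 53/4
  p_3/q_3 = 199/15
q_2 = 4 ≤ 6 < 15 = q_3, so the answer is 53/4.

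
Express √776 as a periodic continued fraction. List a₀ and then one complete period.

a₀ = ⌊√776⌋ = 27.
With m₀=0, d₀=1 and mₖ₊₁ = dₖaₖ − mₖ, dₖ₊₁ = (n − mₖ₊₁²)/dₖ, aₖ₊₁ = ⌊(a₀+mₖ₊₁)/dₖ₊₁⌋:
  k=1: m=27, d=47, a=1
  k=2: m=20, d=8, a=5
  k=3: m=20, d=47, a=1
  k=4: m=27, d=1, a=54
d=1 and a=2a₀=54 at k=4, so the next step gives (m, d) = (27, 47) again — its k=1 value — and the period has length 4.

[27; 1, 5, 1, 54]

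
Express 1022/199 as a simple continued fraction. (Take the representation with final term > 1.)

[5; 7, 2, 1, 2, 3]

1022 = 5*199 + 27
199 = 7*27 + 10
27 = 2*10 + 7
10 = 1*7 + 3
7 = 2*3 + 1
3 = 3*1 + 0  (stop)
So 1022/199 = [5; 7, 2, 1, 2, 3].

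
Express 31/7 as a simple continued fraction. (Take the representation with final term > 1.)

[4; 2, 3]

31 = 4·7 + 3
7 = 2·3 + 1
3 = 3·1 + 0  (stop)
So 31/7 = [4; 2, 3].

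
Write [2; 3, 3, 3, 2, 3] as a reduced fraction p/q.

601/261

Using pₖ = aₖpₖ₋₁ + pₖ₋₂ and qₖ = aₖqₖ₋₁ + qₖ₋₂:
  k=0: a=2, p=2, q=1
  k=1: a=3, p=7, q=3
  k=2: a=3, p=23, q=10
  k=3: a=3, p=76, q=33
  k=4: a=2, p=175, q=76
  k=5: a=3, p=601, q=261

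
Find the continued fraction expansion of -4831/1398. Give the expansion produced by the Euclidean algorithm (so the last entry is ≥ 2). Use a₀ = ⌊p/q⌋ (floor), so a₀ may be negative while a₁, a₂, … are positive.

-4831 = -4*1398 + 761
1398 = 1*761 + 637
761 = 1*637 + 124
637 = 5*124 + 17
124 = 7*17 + 5
17 = 3*5 + 2
5 = 2*2 + 1
2 = 2*1 + 0  (stop)
So -4831/1398 = [-4; 1, 1, 5, 7, 3, 2, 2].

[-4; 1, 1, 5, 7, 3, 2, 2]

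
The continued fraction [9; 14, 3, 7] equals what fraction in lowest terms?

2857/315

Using pₖ = aₖpₖ₋₁ + pₖ₋₂ and qₖ = aₖqₖ₋₁ + qₖ₋₂:
  k=0: a=9, p=9, q=1
  k=1: a=14, p=127, q=14
  k=2: a=3, p=390, q=43
  k=3: a=7, p=2857, q=315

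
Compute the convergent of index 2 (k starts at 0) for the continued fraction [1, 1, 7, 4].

15/8

Using pₖ = aₖpₖ₋₁ + pₖ₋₂, qₖ = aₖqₖ₋₁ + qₖ₋₂ (with p₋₁=1, p₋₂=0, q₋₁=0, q₋₂=1):
  k=0: a=1, p=1, q=1
  k=1: a=1, p=2, q=1
  k=2: a=7, p=15, q=8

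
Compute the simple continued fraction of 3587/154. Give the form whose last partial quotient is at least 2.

[23; 3, 2, 2, 1, 2, 2]

3587 = 23·154 + 45
154 = 3·45 + 19
45 = 2·19 + 7
19 = 2·7 + 5
7 = 1·5 + 2
5 = 2·2 + 1
2 = 2·1 + 0  (stop)
So 3587/154 = [23; 3, 2, 2, 1, 2, 2].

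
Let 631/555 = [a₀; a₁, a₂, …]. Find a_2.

3

631 = 1·555 + 76   →  a_0 = 1
555 = 7·76 + 23   →  a_1 = 7
76 = 3·23 + 7   →  a_2 = 3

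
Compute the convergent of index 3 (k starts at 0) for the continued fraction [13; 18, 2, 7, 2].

Using pₖ = aₖpₖ₋₁ + pₖ₋₂, qₖ = aₖqₖ₋₁ + qₖ₋₂ (with p₋₁=1, p₋₂=0, q₋₁=0, q₋₂=1):
  k=0: a=13, p=13, q=1
  k=1: a=18, p=235, q=18
  k=2: a=2, p=483, q=37
  k=3: a=7, p=3616, q=277

3616/277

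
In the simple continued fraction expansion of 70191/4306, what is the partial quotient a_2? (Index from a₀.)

3

70191 = 16·4306 + 1295   →  a_0 = 16
4306 = 3·1295 + 421   →  a_1 = 3
1295 = 3·421 + 32   →  a_2 = 3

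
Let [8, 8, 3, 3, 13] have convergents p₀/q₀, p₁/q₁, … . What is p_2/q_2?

Using pₖ = aₖpₖ₋₁ + pₖ₋₂, qₖ = aₖqₖ₋₁ + qₖ₋₂ (with p₋₁=1, p₋₂=0, q₋₁=0, q₋₂=1):
  k=0: a=8, p=8, q=1
  k=1: a=8, p=65, q=8
  k=2: a=3, p=203, q=25

203/25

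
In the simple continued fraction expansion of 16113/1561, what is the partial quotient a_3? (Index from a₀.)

16113 = 10·1561 + 503   →  a_0 = 10
1561 = 3·503 + 52   →  a_1 = 3
503 = 9·52 + 35   →  a_2 = 9
52 = 1·35 + 17   →  a_3 = 1

1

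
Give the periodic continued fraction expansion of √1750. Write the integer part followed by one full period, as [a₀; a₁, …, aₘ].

a₀ = ⌊√1750⌋ = 41.
With m₀=0, d₀=1 and mₖ₊₁ = dₖaₖ − mₖ, dₖ₊₁ = (n − mₖ₊₁²)/dₖ, aₖ₊₁ = ⌊(a₀+mₖ₊₁)/dₖ₊₁⌋:
  k=1: m=41, d=69, a=1
  k=2: m=28, d=14, a=4
  k=3: m=28, d=69, a=1
  k=4: m=41, d=1, a=82
d=1 and a=2a₀=82 at k=4, so the next step gives (m, d) = (41, 69) again — its k=1 value — and the period has length 4.

[41; 1, 4, 1, 82]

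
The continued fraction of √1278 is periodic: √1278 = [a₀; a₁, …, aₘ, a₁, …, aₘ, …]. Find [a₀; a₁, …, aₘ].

[35; 1, 2, 1, 70]

a₀ = ⌊√1278⌋ = 35.
With m₀=0, d₀=1 and mₖ₊₁ = dₖaₖ − mₖ, dₖ₊₁ = (n − mₖ₊₁²)/dₖ, aₖ₊₁ = ⌊(a₀+mₖ₊₁)/dₖ₊₁⌋:
  k=1: m=35, d=53, a=1
  k=2: m=18, d=18, a=2
  k=3: m=18, d=53, a=1
  k=4: m=35, d=1, a=70
d=1 and a=2a₀=70 at k=4, so the next step gives (m, d) = (35, 53) again — its k=1 value — and the period has length 4.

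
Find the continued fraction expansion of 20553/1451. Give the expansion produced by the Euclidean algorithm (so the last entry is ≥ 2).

20553 = 14·1451 + 239
1451 = 6·239 + 17
239 = 14·17 + 1
17 = 17·1 + 0  (stop)
So 20553/1451 = [14; 6, 14, 17].

[14; 6, 14, 17]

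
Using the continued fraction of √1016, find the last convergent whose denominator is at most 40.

√1016 = [31; 1, 6, 1, 62, …] (period length 4).
Convergents:
  p_0/q_0 = 31/1
  p_1/q_1 = 32/1
  p_2/q_2 = 223/7
  p_3/q_3 = 255/8
  p_4/q_4 = 16033/503
q_3 = 8 ≤ 40 < 503 = q_4, so the answer is 255/8.

255/8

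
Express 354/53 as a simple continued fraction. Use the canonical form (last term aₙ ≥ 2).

354 = 6·53 + 36
53 = 1·36 + 17
36 = 2·17 + 2
17 = 8·2 + 1
2 = 2·1 + 0  (stop)
So 354/53 = [6; 1, 2, 8, 2].

[6; 1, 2, 8, 2]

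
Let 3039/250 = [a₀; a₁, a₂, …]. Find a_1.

6

3039 = 12·250 + 39   →  a_0 = 12
250 = 6·39 + 16   →  a_1 = 6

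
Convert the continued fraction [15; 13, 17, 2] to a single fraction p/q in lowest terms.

Using pₖ = aₖpₖ₋₁ + pₖ₋₂ and qₖ = aₖqₖ₋₁ + qₖ₋₂:
  k=0: a=15, p=15, q=1
  k=1: a=13, p=196, q=13
  k=2: a=17, p=3347, q=222
  k=3: a=2, p=6890, q=457

6890/457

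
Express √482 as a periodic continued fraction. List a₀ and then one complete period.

a₀ = ⌊√482⌋ = 21.
With m₀=0, d₀=1 and mₖ₊₁ = dₖaₖ − mₖ, dₖ₊₁ = (n − mₖ₊₁²)/dₖ, aₖ₊₁ = ⌊(a₀+mₖ₊₁)/dₖ₊₁⌋:
  k=1: m=21, d=41, a=1
  k=2: m=20, d=2, a=20
  k=3: m=20, d=41, a=1
  k=4: m=21, d=1, a=42
d=1 and a=2a₀=42 at k=4, so the next step gives (m, d) = (21, 41) again — its k=1 value — and the period has length 4.

[21; 1, 20, 1, 42]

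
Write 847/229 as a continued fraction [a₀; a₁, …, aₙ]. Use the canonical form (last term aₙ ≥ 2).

[3; 1, 2, 3, 7, 3]

847 = 3×229 + 160
229 = 1×160 + 69
160 = 2×69 + 22
69 = 3×22 + 3
22 = 7×3 + 1
3 = 3×1 + 0  (stop)
So 847/229 = [3; 1, 2, 3, 7, 3].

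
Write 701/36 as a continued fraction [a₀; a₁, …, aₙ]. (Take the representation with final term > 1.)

701 = 19·36 + 17
36 = 2·17 + 2
17 = 8·2 + 1
2 = 2·1 + 0  (stop)
So 701/36 = [19; 2, 8, 2].

[19; 2, 8, 2]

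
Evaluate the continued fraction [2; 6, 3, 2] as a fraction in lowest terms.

Fold from the inside: start with 2/1.
  3 + 1/2 = 7/2
  6 + 2/7 = 44/7
  2 + 7/44 = 95/44

95/44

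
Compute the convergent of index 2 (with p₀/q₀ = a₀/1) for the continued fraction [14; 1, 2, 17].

44/3

Using pₖ = aₖpₖ₋₁ + pₖ₋₂, qₖ = aₖqₖ₋₁ + qₖ₋₂ (with p₋₁=1, p₋₂=0, q₋₁=0, q₋₂=1):
  k=0: a=14, p=14, q=1
  k=1: a=1, p=15, q=1
  k=2: a=2, p=44, q=3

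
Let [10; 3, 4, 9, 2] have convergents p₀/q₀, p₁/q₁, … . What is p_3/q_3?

1237/120

Using pₖ = aₖpₖ₋₁ + pₖ₋₂, qₖ = aₖqₖ₋₁ + qₖ₋₂ (with p₋₁=1, p₋₂=0, q₋₁=0, q₋₂=1):
  k=0: a=10, p=10, q=1
  k=1: a=3, p=31, q=3
  k=2: a=4, p=134, q=13
  k=3: a=9, p=1237, q=120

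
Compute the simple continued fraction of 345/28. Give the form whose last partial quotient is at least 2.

[12; 3, 9]

345 = 12×28 + 9
28 = 3×9 + 1
9 = 9×1 + 0  (stop)
So 345/28 = [12; 3, 9].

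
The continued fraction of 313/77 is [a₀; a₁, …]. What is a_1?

15

313 = 4·77 + 5   →  a_0 = 4
77 = 15·5 + 2   →  a_1 = 15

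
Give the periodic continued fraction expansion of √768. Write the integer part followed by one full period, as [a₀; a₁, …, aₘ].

[27; 1, 2, 2, 13, 2, 2, 1, 54]

a₀ = ⌊√768⌋ = 27.
With m₀=0, d₀=1 and mₖ₊₁ = dₖaₖ − mₖ, dₖ₊₁ = (n − mₖ₊₁²)/dₖ, aₖ₊₁ = ⌊(a₀+mₖ₊₁)/dₖ₊₁⌋:
  k=1: m=27, d=39, a=1
  k=2: m=12, d=16, a=2
  k=3: m=20, d=23, a=2
  k=4: m=26, d=4, a=13
  k=5: m=26, d=23, a=2
  k=6: m=20, d=16, a=2
  k=7: m=12, d=39, a=1
  k=8: m=27, d=1, a=54
d=1 and a=2a₀=54 at k=8, so the next step gives (m, d) = (27, 39) again — its k=1 value — and the period has length 8.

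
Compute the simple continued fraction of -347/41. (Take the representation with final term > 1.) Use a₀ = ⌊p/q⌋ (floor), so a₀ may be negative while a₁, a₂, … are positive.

-347 = -9×41 + 22
41 = 1×22 + 19
22 = 1×19 + 3
19 = 6×3 + 1
3 = 3×1 + 0  (stop)
So -347/41 = [-9; 1, 1, 6, 3].

[-9; 1, 1, 6, 3]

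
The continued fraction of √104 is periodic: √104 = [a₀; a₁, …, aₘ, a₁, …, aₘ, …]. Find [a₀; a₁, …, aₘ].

[10; 5, 20]

a₀ = ⌊√104⌋ = 10.
With m₀=0, d₀=1 and mₖ₊₁ = dₖaₖ − mₖ, dₖ₊₁ = (n − mₖ₊₁²)/dₖ, aₖ₊₁ = ⌊(a₀+mₖ₊₁)/dₖ₊₁⌋:
  k=1: m=10, d=4, a=5
  k=2: m=10, d=1, a=20
d=1 and a=2a₀=20 at k=2, so the next step gives (m, d) = (10, 4) again — its k=1 value — and the period has length 2.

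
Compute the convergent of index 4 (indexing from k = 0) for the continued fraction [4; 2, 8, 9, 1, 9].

Using pₖ = aₖpₖ₋₁ + pₖ₋₂, qₖ = aₖqₖ₋₁ + qₖ₋₂ (with p₋₁=1, p₋₂=0, q₋₁=0, q₋₂=1):
  k=0: a=4, p=4, q=1
  k=1: a=2, p=9, q=2
  k=2: a=8, p=76, q=17
  k=3: a=9, p=693, q=155
  k=4: a=1, p=769, q=172

769/172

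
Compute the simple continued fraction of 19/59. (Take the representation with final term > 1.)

19 = 0·59 + 19
59 = 3·19 + 2
19 = 9·2 + 1
2 = 2·1 + 0  (stop)
So 19/59 = [0; 3, 9, 2].

[0; 3, 9, 2]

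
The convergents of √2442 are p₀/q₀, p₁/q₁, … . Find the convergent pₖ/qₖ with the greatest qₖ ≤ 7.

247/5

√2442 = [49; 2, 2, 2, 98, …] (period length 4).
Convergents:
  p_0/q_0 = 49/1
  p_1/q_1 = 99/2
  p_2/q_2 = 247/5
  p_3/q_3 = 593/12
q_2 = 5 ≤ 7 < 12 = q_3, so the answer is 247/5.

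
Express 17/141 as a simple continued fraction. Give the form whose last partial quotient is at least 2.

[0; 8, 3, 2, 2]

17 = 0×141 + 17
141 = 8×17 + 5
17 = 3×5 + 2
5 = 2×2 + 1
2 = 2×1 + 0  (stop)
So 17/141 = [0; 8, 3, 2, 2].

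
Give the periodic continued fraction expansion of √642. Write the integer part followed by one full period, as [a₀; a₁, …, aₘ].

a₀ = ⌊√642⌋ = 25.
With m₀=0, d₀=1 and mₖ₊₁ = dₖaₖ − mₖ, dₖ₊₁ = (n − mₖ₊₁²)/dₖ, aₖ₊₁ = ⌊(a₀+mₖ₊₁)/dₖ₊₁⌋:
  k=1: m=25, d=17, a=2
  k=2: m=9, d=33, a=1
  k=3: m=24, d=2, a=24
  k=4: m=24, d=33, a=1
  k=5: m=9, d=17, a=2
  k=6: m=25, d=1, a=50
d=1 and a=2a₀=50 at k=6, so the next step gives (m, d) = (25, 17) again — its k=1 value — and the period has length 6.

[25; 2, 1, 24, 1, 2, 50]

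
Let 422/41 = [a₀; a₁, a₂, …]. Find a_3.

2

422 = 10·41 + 12   →  a_0 = 10
41 = 3·12 + 5   →  a_1 = 3
12 = 2·5 + 2   →  a_2 = 2
5 = 2·2 + 1   →  a_3 = 2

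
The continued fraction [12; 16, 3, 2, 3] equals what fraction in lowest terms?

Using pₖ = aₖpₖ₋₁ + pₖ₋₂ and qₖ = aₖqₖ₋₁ + qₖ₋₂:
  k=0: a=12, p=12, q=1
  k=1: a=16, p=193, q=16
  k=2: a=3, p=591, q=49
  k=3: a=2, p=1375, q=114
  k=4: a=3, p=4716, q=391

4716/391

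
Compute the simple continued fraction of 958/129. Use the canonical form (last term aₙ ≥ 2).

[7; 2, 2, 1, 8, 2]

958 = 7*129 + 55
129 = 2*55 + 19
55 = 2*19 + 17
19 = 1*17 + 2
17 = 8*2 + 1
2 = 2*1 + 0  (stop)
So 958/129 = [7; 2, 2, 1, 8, 2].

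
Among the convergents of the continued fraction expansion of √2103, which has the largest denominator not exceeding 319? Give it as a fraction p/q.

4861/106

√2103 = [45; 1, 6, 15, 6, 1, 90, …] (period length 6).
Convergents:
  p_0/q_0 = 45/1
  p_1/q_1 = 46/1
  p_2/q_2 = 321/7
  p_3/q_3 = 4861/106
  p_4/q_4 = 29487/643
q_3 = 106 ≤ 319 < 643 = q_4, so the answer is 4861/106.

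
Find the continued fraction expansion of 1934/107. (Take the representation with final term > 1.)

1934 = 18×107 + 8
107 = 13×8 + 3
8 = 2×3 + 2
3 = 1×2 + 1
2 = 2×1 + 0  (stop)
So 1934/107 = [18; 13, 2, 1, 2].

[18; 13, 2, 1, 2]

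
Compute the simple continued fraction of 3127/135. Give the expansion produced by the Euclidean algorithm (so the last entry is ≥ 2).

3127 = 23*135 + 22
135 = 6*22 + 3
22 = 7*3 + 1
3 = 3*1 + 0  (stop)
So 3127/135 = [23; 6, 7, 3].

[23; 6, 7, 3]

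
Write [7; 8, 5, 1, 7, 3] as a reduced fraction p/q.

Fold from the inside: start with 3/1.
  7 + 1/3 = 22/3
  1 + 3/22 = 25/22
  5 + 22/25 = 147/25
  8 + 25/147 = 1201/147
  7 + 147/1201 = 8554/1201

8554/1201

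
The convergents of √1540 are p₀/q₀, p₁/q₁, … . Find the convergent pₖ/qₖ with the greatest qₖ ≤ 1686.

23271/593

√1540 = [39; 4, 8, 2, 8, 4, 78, …] (period length 6).
Convergents:
  p_0/q_0 = 39/1
  p_1/q_1 = 157/4
  p_2/q_2 = 1295/33
  p_3/q_3 = 2747/70
  p_4/q_4 = 23271/593
  p_5/q_5 = 95831/2442
q_4 = 593 ≤ 1686 < 2442 = q_5, so the answer is 23271/593.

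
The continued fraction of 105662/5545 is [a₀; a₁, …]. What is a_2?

105662 = 19·5545 + 307   →  a_0 = 19
5545 = 18·307 + 19   →  a_1 = 18
307 = 16·19 + 3   →  a_2 = 16

16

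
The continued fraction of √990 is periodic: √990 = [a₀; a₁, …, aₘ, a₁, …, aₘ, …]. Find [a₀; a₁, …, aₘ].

a₀ = ⌊√990⌋ = 31.
With m₀=0, d₀=1 and mₖ₊₁ = dₖaₖ − mₖ, dₖ₊₁ = (n − mₖ₊₁²)/dₖ, aₖ₊₁ = ⌊(a₀+mₖ₊₁)/dₖ₊₁⌋:
  k=1: m=31, d=29, a=2
  k=2: m=27, d=9, a=6
  k=3: m=27, d=29, a=2
  k=4: m=31, d=1, a=62
d=1 and a=2a₀=62 at k=4, so the next step gives (m, d) = (31, 29) again — its k=1 value — and the period has length 4.

[31; 2, 6, 2, 62]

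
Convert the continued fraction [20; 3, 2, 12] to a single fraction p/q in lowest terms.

Fold from the inside: start with 12/1.
  2 + 1/12 = 25/12
  3 + 12/25 = 87/25
  20 + 25/87 = 1765/87

1765/87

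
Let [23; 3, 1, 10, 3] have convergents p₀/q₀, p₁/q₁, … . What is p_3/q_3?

Using pₖ = aₖpₖ₋₁ + pₖ₋₂, qₖ = aₖqₖ₋₁ + qₖ₋₂ (with p₋₁=1, p₋₂=0, q₋₁=0, q₋₂=1):
  k=0: a=23, p=23, q=1
  k=1: a=3, p=70, q=3
  k=2: a=1, p=93, q=4
  k=3: a=10, p=1000, q=43

1000/43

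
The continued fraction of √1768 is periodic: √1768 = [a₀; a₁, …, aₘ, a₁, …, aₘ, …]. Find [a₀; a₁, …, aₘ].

a₀ = ⌊√1768⌋ = 42.
With m₀=0, d₀=1 and mₖ₊₁ = dₖaₖ − mₖ, dₖ₊₁ = (n − mₖ₊₁²)/dₖ, aₖ₊₁ = ⌊(a₀+mₖ₊₁)/dₖ₊₁⌋:
  k=1: m=42, d=4, a=21
  k=2: m=42, d=1, a=84
d=1 and a=2a₀=84 at k=2, so the next step gives (m, d) = (42, 4) again — its k=1 value — and the period has length 2.

[42; 21, 84]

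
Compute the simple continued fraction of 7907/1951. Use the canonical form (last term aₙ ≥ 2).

[4; 18, 1, 16, 6]

7907 = 4·1951 + 103
1951 = 18·103 + 97
103 = 1·97 + 6
97 = 16·6 + 1
6 = 6·1 + 0  (stop)
So 7907/1951 = [4; 18, 1, 16, 6].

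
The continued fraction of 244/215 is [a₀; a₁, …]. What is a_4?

244 = 1·215 + 29   →  a_0 = 1
215 = 7·29 + 12   →  a_1 = 7
29 = 2·12 + 5   →  a_2 = 2
12 = 2·5 + 2   →  a_3 = 2
5 = 2·2 + 1   →  a_4 = 2

2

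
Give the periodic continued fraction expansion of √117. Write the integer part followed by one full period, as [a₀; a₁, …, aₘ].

[10; 1, 4, 2, 4, 1, 20]

a₀ = ⌊√117⌋ = 10.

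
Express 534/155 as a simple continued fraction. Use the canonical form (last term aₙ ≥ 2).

[3; 2, 4, 17]

534 = 3*155 + 69
155 = 2*69 + 17
69 = 4*17 + 1
17 = 17*1 + 0  (stop)
So 534/155 = [3; 2, 4, 17].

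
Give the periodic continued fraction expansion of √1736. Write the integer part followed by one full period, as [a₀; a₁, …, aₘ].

[41; 1, 1, 1, 82]

a₀ = ⌊√1736⌋ = 41.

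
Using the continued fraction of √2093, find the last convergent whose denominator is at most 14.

183/4

√2093 = [45; 1, 2, 1, 90, …] (period length 4).
Convergents:
  p_0/q_0 = 45/1
  p_1/q_1 = 46/1
  p_2/q_2 = 137/3
  p_3/q_3 = 183/4
  p_4/q_4 = 16607/363
q_3 = 4 ≤ 14 < 363 = q_4, so the answer is 183/4.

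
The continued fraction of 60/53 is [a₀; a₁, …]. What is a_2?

1

60 = 1·53 + 7   →  a_0 = 1
53 = 7·7 + 4   →  a_1 = 7
7 = 1·4 + 3   →  a_2 = 1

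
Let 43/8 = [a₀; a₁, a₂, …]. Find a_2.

43 = 5·8 + 3   →  a_0 = 5
8 = 2·3 + 2   →  a_1 = 2
3 = 1·2 + 1   →  a_2 = 1

1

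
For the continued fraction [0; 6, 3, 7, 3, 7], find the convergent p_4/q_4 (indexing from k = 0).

69/436

Using pₖ = aₖpₖ₋₁ + pₖ₋₂, qₖ = aₖqₖ₋₁ + qₖ₋₂ (with p₋₁=1, p₋₂=0, q₋₁=0, q₋₂=1):
  k=0: a=0, p=0, q=1
  k=1: a=6, p=1, q=6
  k=2: a=3, p=3, q=19
  k=3: a=7, p=22, q=139
  k=4: a=3, p=69, q=436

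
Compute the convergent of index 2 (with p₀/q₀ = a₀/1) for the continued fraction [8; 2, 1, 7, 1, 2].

25/3

Using pₖ = aₖpₖ₋₁ + pₖ₋₂, qₖ = aₖqₖ₋₁ + qₖ₋₂ (with p₋₁=1, p₋₂=0, q₋₁=0, q₋₂=1):
  k=0: a=8, p=8, q=1
  k=1: a=2, p=17, q=2
  k=2: a=1, p=25, q=3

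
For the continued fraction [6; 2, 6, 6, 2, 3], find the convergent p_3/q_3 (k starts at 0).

Using pₖ = aₖpₖ₋₁ + pₖ₋₂, qₖ = aₖqₖ₋₁ + qₖ₋₂ (with p₋₁=1, p₋₂=0, q₋₁=0, q₋₂=1):
  k=0: a=6, p=6, q=1
  k=1: a=2, p=13, q=2
  k=2: a=6, p=84, q=13
  k=3: a=6, p=517, q=80

517/80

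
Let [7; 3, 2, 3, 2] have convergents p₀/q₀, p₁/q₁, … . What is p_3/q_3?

Using pₖ = aₖpₖ₋₁ + pₖ₋₂, qₖ = aₖqₖ₋₁ + qₖ₋₂ (with p₋₁=1, p₋₂=0, q₋₁=0, q₋₂=1):
  k=0: a=7, p=7, q=1
  k=1: a=3, p=22, q=3
  k=2: a=2, p=51, q=7
  k=3: a=3, p=175, q=24

175/24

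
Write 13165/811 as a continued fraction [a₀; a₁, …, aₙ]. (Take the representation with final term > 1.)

13165 = 16×811 + 189
811 = 4×189 + 55
189 = 3×55 + 24
55 = 2×24 + 7
24 = 3×7 + 3
7 = 2×3 + 1
3 = 3×1 + 0  (stop)
So 13165/811 = [16; 4, 3, 2, 3, 2, 3].

[16; 4, 3, 2, 3, 2, 3]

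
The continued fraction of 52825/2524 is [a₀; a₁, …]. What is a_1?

52825 = 20·2524 + 2345   →  a_0 = 20
2524 = 1·2345 + 179   →  a_1 = 1

1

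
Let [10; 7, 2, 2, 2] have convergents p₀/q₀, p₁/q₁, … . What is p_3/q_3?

375/37

Using pₖ = aₖpₖ₋₁ + pₖ₋₂, qₖ = aₖqₖ₋₁ + qₖ₋₂ (with p₋₁=1, p₋₂=0, q₋₁=0, q₋₂=1):
  k=0: a=10, p=10, q=1
  k=1: a=7, p=71, q=7
  k=2: a=2, p=152, q=15
  k=3: a=2, p=375, q=37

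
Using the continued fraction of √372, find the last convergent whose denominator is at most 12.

135/7

√372 = [19; 3, 2, 12, 2, 3, 38, …] (period length 6).
Convergents:
  p_0/q_0 = 19/1
  p_1/q_1 = 58/3
  p_2/q_2 = 135/7
  p_3/q_3 = 1678/87
q_2 = 7 ≤ 12 < 87 = q_3, so the answer is 135/7.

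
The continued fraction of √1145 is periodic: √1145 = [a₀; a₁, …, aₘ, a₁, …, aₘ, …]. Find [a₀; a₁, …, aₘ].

[33; 1, 5, 5, 1, 66]

a₀ = ⌊√1145⌋ = 33.
With m₀=0, d₀=1 and mₖ₊₁ = dₖaₖ − mₖ, dₖ₊₁ = (n − mₖ₊₁²)/dₖ, aₖ₊₁ = ⌊(a₀+mₖ₊₁)/dₖ₊₁⌋:
  k=1: m=33, d=56, a=1
  k=2: m=23, d=11, a=5
  k=3: m=32, d=11, a=5
  k=4: m=23, d=56, a=1
  k=5: m=33, d=1, a=66
d=1 and a=2a₀=66 at k=5, so the next step gives (m, d) = (33, 56) again — its k=1 value — and the period has length 5.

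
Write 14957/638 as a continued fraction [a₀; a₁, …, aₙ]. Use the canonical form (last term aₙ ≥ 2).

[23; 2, 3, 1, 13, 2, 2]

14957 = 23×638 + 283
638 = 2×283 + 72
283 = 3×72 + 67
72 = 1×67 + 5
67 = 13×5 + 2
5 = 2×2 + 1
2 = 2×1 + 0  (stop)
So 14957/638 = [23; 2, 3, 1, 13, 2, 2].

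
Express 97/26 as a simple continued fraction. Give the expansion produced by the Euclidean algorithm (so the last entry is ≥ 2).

[3; 1, 2, 1, 2, 2]

97 = 3·26 + 19
26 = 1·19 + 7
19 = 2·7 + 5
7 = 1·5 + 2
5 = 2·2 + 1
2 = 2·1 + 0  (stop)
So 97/26 = [3; 1, 2, 1, 2, 2].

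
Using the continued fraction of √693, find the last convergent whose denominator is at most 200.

5186/197

√693 = [26; 3, 12, 1, 4, 1, 12, 3, 52, …] (period length 8).
Convergents:
  p_0/q_0 = 26/1
  p_1/q_1 = 79/3
  p_2/q_2 = 974/37
  p_3/q_3 = 1053/40
  p_4/q_4 = 5186/197
  p_5/q_5 = 6239/237
q_4 = 197 ≤ 200 < 237 = q_5, so the answer is 5186/197.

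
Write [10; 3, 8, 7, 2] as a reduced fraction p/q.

Using pₖ = aₖpₖ₋₁ + pₖ₋₂ and qₖ = aₖqₖ₋₁ + qₖ₋₂:
  k=0: a=10, p=10, q=1
  k=1: a=3, p=31, q=3
  k=2: a=8, p=258, q=25
  k=3: a=7, p=1837, q=178
  k=4: a=2, p=3932, q=381

3932/381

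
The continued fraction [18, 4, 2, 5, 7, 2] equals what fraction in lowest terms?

Using pₖ = aₖpₖ₋₁ + pₖ₋₂ and qₖ = aₖqₖ₋₁ + qₖ₋₂:
  k=0: a=18, p=18, q=1
  k=1: a=4, p=73, q=4
  k=2: a=2, p=164, q=9
  k=3: a=5, p=893, q=49
  k=4: a=7, p=6415, q=352
  k=5: a=2, p=13723, q=753

13723/753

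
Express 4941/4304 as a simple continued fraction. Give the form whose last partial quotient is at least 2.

4941 = 1·4304 + 637
4304 = 6·637 + 482
637 = 1·482 + 155
482 = 3·155 + 17
155 = 9·17 + 2
17 = 8·2 + 1
2 = 2·1 + 0  (stop)
So 4941/4304 = [1; 6, 1, 3, 9, 8, 2].

[1; 6, 1, 3, 9, 8, 2]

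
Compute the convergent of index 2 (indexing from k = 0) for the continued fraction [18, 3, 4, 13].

Using pₖ = aₖpₖ₋₁ + pₖ₋₂, qₖ = aₖqₖ₋₁ + qₖ₋₂ (with p₋₁=1, p₋₂=0, q₋₁=0, q₋₂=1):
  k=0: a=18, p=18, q=1
  k=1: a=3, p=55, q=3
  k=2: a=4, p=238, q=13

238/13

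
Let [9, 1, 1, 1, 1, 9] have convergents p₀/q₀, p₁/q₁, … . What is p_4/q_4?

Using pₖ = aₖpₖ₋₁ + pₖ₋₂, qₖ = aₖqₖ₋₁ + qₖ₋₂ (with p₋₁=1, p₋₂=0, q₋₁=0, q₋₂=1):
  k=0: a=9, p=9, q=1
  k=1: a=1, p=10, q=1
  k=2: a=1, p=19, q=2
  k=3: a=1, p=29, q=3
  k=4: a=1, p=48, q=5

48/5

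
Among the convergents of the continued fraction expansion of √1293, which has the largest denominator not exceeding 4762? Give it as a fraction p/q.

√1293 = [35; 1, 22, 1, 70, …] (period length 4).
Convergents:
  p_0/q_0 = 35/1
  p_1/q_1 = 36/1
  p_2/q_2 = 827/23
  p_3/q_3 = 863/24
  p_4/q_4 = 61237/1703
  p_5/q_5 = 62100/1727
  p_6/q_6 = 1427437/39697
q_5 = 1727 ≤ 4762 < 39697 = q_6, so the answer is 62100/1727.

62100/1727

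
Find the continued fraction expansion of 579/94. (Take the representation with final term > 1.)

[6; 6, 3, 1, 3]

579 = 6*94 + 15
94 = 6*15 + 4
15 = 3*4 + 3
4 = 1*3 + 1
3 = 3*1 + 0  (stop)
So 579/94 = [6; 6, 3, 1, 3].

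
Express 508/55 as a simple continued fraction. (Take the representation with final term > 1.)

508 = 9·55 + 13
55 = 4·13 + 3
13 = 4·3 + 1
3 = 3·1 + 0  (stop)
So 508/55 = [9; 4, 4, 3].

[9; 4, 4, 3]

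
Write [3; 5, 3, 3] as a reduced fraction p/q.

169/53

Using pₖ = aₖpₖ₋₁ + pₖ₋₂ and qₖ = aₖqₖ₋₁ + qₖ₋₂:
  k=0: a=3, p=3, q=1
  k=1: a=5, p=16, q=5
  k=2: a=3, p=51, q=16
  k=3: a=3, p=169, q=53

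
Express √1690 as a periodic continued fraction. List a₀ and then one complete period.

a₀ = ⌊√1690⌋ = 41.
With m₀=0, d₀=1 and mₖ₊₁ = dₖaₖ − mₖ, dₖ₊₁ = (n − mₖ₊₁²)/dₖ, aₖ₊₁ = ⌊(a₀+mₖ₊₁)/dₖ₊₁⌋:
  k=1: m=41, d=9, a=9
  k=2: m=40, d=10, a=8
  k=3: m=40, d=9, a=9
  k=4: m=41, d=1, a=82
d=1 and a=2a₀=82 at k=4, so the next step gives (m, d) = (41, 9) again — its k=1 value — and the period has length 4.

[41; 9, 8, 9, 82]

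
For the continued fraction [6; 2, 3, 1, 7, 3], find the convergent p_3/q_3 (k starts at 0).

Using pₖ = aₖpₖ₋₁ + pₖ₋₂, qₖ = aₖqₖ₋₁ + qₖ₋₂ (with p₋₁=1, p₋₂=0, q₋₁=0, q₋₂=1):
  k=0: a=6, p=6, q=1
  k=1: a=2, p=13, q=2
  k=2: a=3, p=45, q=7
  k=3: a=1, p=58, q=9

58/9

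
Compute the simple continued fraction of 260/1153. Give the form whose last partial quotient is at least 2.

[0; 4, 2, 3, 3, 11]

260 = 0·1153 + 260
1153 = 4·260 + 113
260 = 2·113 + 34
113 = 3·34 + 11
34 = 3·11 + 1
11 = 11·1 + 0  (stop)
So 260/1153 = [0; 4, 2, 3, 3, 11].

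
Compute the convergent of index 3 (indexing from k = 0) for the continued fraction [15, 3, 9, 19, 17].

Using pₖ = aₖpₖ₋₁ + pₖ₋₂, qₖ = aₖqₖ₋₁ + qₖ₋₂ (with p₋₁=1, p₋₂=0, q₋₁=0, q₋₂=1):
  k=0: a=15, p=15, q=1
  k=1: a=3, p=46, q=3
  k=2: a=9, p=429, q=28
  k=3: a=19, p=8197, q=535

8197/535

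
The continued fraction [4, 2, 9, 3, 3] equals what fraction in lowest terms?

Using pₖ = aₖpₖ₋₁ + pₖ₋₂ and qₖ = aₖqₖ₋₁ + qₖ₋₂:
  k=0: a=4, p=4, q=1
  k=1: a=2, p=9, q=2
  k=2: a=9, p=85, q=19
  k=3: a=3, p=264, q=59
  k=4: a=3, p=877, q=196

877/196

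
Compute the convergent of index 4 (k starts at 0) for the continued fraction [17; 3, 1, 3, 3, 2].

Using pₖ = aₖpₖ₋₁ + pₖ₋₂, qₖ = aₖqₖ₋₁ + qₖ₋₂ (with p₋₁=1, p₋₂=0, q₋₁=0, q₋₂=1):
  k=0: a=17, p=17, q=1
  k=1: a=3, p=52, q=3
  k=2: a=1, p=69, q=4
  k=3: a=3, p=259, q=15
  k=4: a=3, p=846, q=49

846/49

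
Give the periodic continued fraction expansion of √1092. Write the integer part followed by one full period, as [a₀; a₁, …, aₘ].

a₀ = ⌊√1092⌋ = 33.

[33; 22, 66]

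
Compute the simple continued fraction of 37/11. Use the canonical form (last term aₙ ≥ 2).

[3; 2, 1, 3]

37 = 3*11 + 4
11 = 2*4 + 3
4 = 1*3 + 1
3 = 3*1 + 0  (stop)
So 37/11 = [3; 2, 1, 3].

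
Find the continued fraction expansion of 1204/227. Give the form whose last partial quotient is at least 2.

[5; 3, 3, 2, 4, 2]

1204 = 5·227 + 69
227 = 3·69 + 20
69 = 3·20 + 9
20 = 2·9 + 2
9 = 4·2 + 1
2 = 2·1 + 0  (stop)
So 1204/227 = [5; 3, 3, 2, 4, 2].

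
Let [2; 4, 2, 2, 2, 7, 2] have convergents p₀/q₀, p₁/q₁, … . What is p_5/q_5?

875/393

Using pₖ = aₖpₖ₋₁ + pₖ₋₂, qₖ = aₖqₖ₋₁ + qₖ₋₂ (with p₋₁=1, p₋₂=0, q₋₁=0, q₋₂=1):
  k=0: a=2, p=2, q=1
  k=1: a=4, p=9, q=4
  k=2: a=2, p=20, q=9
  k=3: a=2, p=49, q=22
  k=4: a=2, p=118, q=53
  k=5: a=7, p=875, q=393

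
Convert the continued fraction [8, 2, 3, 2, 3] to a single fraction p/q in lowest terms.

Using pₖ = aₖpₖ₋₁ + pₖ₋₂ and qₖ = aₖqₖ₋₁ + qₖ₋₂:
  k=0: a=8, p=8, q=1
  k=1: a=2, p=17, q=2
  k=2: a=3, p=59, q=7
  k=3: a=2, p=135, q=16
  k=4: a=3, p=464, q=55

464/55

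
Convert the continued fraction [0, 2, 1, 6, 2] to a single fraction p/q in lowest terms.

Fold from the inside: start with 2/1.
  6 + 1/2 = 13/2
  1 + 2/13 = 15/13
  2 + 13/15 = 43/15
  0 + 15/43 = 15/43

15/43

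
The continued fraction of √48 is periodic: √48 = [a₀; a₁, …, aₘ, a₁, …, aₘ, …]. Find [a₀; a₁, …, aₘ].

a₀ = ⌊√48⌋ = 6.
With m₀=0, d₀=1 and mₖ₊₁ = dₖaₖ − mₖ, dₖ₊₁ = (n − mₖ₊₁²)/dₖ, aₖ₊₁ = ⌊(a₀+mₖ₊₁)/dₖ₊₁⌋:
  k=1: m=6, d=12, a=1
  k=2: m=6, d=1, a=12
d=1 and a=2a₀=12 at k=2, so the next step gives (m, d) = (6, 12) again — its k=1 value — and the period has length 2.

[6; 1, 12]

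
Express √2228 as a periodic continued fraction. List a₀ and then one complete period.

[47; 4, 1, 22, 1, 4, 94]

a₀ = ⌊√2228⌋ = 47.
With m₀=0, d₀=1 and mₖ₊₁ = dₖaₖ − mₖ, dₖ₊₁ = (n − mₖ₊₁²)/dₖ, aₖ₊₁ = ⌊(a₀+mₖ₊₁)/dₖ₊₁⌋:
  k=1: m=47, d=19, a=4
  k=2: m=29, d=73, a=1
  k=3: m=44, d=4, a=22
  k=4: m=44, d=73, a=1
  k=5: m=29, d=19, a=4
  k=6: m=47, d=1, a=94
d=1 and a=2a₀=94 at k=6, so the next step gives (m, d) = (47, 19) again — its k=1 value — and the period has length 6.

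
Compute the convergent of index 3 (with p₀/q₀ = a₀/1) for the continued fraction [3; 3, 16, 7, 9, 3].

1151/346

Using pₖ = aₖpₖ₋₁ + pₖ₋₂, qₖ = aₖqₖ₋₁ + qₖ₋₂ (with p₋₁=1, p₋₂=0, q₋₁=0, q₋₂=1):
  k=0: a=3, p=3, q=1
  k=1: a=3, p=10, q=3
  k=2: a=16, p=163, q=49
  k=3: a=7, p=1151, q=346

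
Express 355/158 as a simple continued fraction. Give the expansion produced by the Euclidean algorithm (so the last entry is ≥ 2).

[2; 4, 19, 2]

355 = 2·158 + 39
158 = 4·39 + 2
39 = 19·2 + 1
2 = 2·1 + 0  (stop)
So 355/158 = [2; 4, 19, 2].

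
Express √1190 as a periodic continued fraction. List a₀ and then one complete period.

a₀ = ⌊√1190⌋ = 34.
With m₀=0, d₀=1 and mₖ₊₁ = dₖaₖ − mₖ, dₖ₊₁ = (n − mₖ₊₁²)/dₖ, aₖ₊₁ = ⌊(a₀+mₖ₊₁)/dₖ₊₁⌋:
  k=1: m=34, d=34, a=2
  k=2: m=34, d=1, a=68
d=1 and a=2a₀=68 at k=2, so the next step gives (m, d) = (34, 34) again — its k=1 value — and the period has length 2.

[34; 2, 68]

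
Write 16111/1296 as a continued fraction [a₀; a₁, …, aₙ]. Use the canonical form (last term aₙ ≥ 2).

16111 = 12*1296 + 559
1296 = 2*559 + 178
559 = 3*178 + 25
178 = 7*25 + 3
25 = 8*3 + 1
3 = 3*1 + 0  (stop)
So 16111/1296 = [12; 2, 3, 7, 8, 3].

[12; 2, 3, 7, 8, 3]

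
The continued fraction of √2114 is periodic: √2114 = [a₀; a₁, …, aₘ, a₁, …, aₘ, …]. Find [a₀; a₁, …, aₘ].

[45; 1, 44, 1, 90]

a₀ = ⌊√2114⌋ = 45.
With m₀=0, d₀=1 and mₖ₊₁ = dₖaₖ − mₖ, dₖ₊₁ = (n − mₖ₊₁²)/dₖ, aₖ₊₁ = ⌊(a₀+mₖ₊₁)/dₖ₊₁⌋:
  k=1: m=45, d=89, a=1
  k=2: m=44, d=2, a=44
  k=3: m=44, d=89, a=1
  k=4: m=45, d=1, a=90
d=1 and a=2a₀=90 at k=4, so the next step gives (m, d) = (45, 89) again — its k=1 value — and the period has length 4.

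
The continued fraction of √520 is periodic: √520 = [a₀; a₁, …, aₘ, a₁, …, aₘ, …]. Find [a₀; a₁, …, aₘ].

[22; 1, 4, 11, 4, 1, 44]

a₀ = ⌊√520⌋ = 22.
With m₀=0, d₀=1 and mₖ₊₁ = dₖaₖ − mₖ, dₖ₊₁ = (n − mₖ₊₁²)/dₖ, aₖ₊₁ = ⌊(a₀+mₖ₊₁)/dₖ₊₁⌋:
  k=1: m=22, d=36, a=1
  k=2: m=14, d=9, a=4
  k=3: m=22, d=4, a=11
  k=4: m=22, d=9, a=4
  k=5: m=14, d=36, a=1
  k=6: m=22, d=1, a=44
d=1 and a=2a₀=44 at k=6, so the next step gives (m, d) = (22, 36) again — its k=1 value — and the period has length 6.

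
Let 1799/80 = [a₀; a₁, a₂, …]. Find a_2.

1799 = 22·80 + 39   →  a_0 = 22
80 = 2·39 + 2   →  a_1 = 2
39 = 19·2 + 1   →  a_2 = 19

19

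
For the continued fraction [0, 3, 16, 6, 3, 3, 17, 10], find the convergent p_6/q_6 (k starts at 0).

17613/53929

Using pₖ = aₖpₖ₋₁ + pₖ₋₂, qₖ = aₖqₖ₋₁ + qₖ₋₂ (with p₋₁=1, p₋₂=0, q₋₁=0, q₋₂=1):
  k=0: a=0, p=0, q=1
  k=1: a=3, p=1, q=3
  k=2: a=16, p=16, q=49
  k=3: a=6, p=97, q=297
  k=4: a=3, p=307, q=940
  k=5: a=3, p=1018, q=3117
  k=6: a=17, p=17613, q=53929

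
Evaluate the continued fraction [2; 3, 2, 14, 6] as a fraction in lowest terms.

Fold from the inside: start with 6/1.
  14 + 1/6 = 85/6
  2 + 6/85 = 176/85
  3 + 85/176 = 613/176
  2 + 176/613 = 1402/613

1402/613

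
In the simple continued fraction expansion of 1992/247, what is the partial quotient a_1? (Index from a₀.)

1992 = 8·247 + 16   →  a_0 = 8
247 = 15·16 + 7   →  a_1 = 15

15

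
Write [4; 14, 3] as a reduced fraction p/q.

Using pₖ = aₖpₖ₋₁ + pₖ₋₂ and qₖ = aₖqₖ₋₁ + qₖ₋₂:
  k=0: a=4, p=4, q=1
  k=1: a=14, p=57, q=14
  k=2: a=3, p=175, q=43

175/43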